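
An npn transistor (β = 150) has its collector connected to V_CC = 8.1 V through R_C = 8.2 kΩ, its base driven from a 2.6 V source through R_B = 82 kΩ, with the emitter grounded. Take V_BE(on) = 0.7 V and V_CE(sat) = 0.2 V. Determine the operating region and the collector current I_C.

Assume active: I_B = (2.6 − 0.7)/82 = 0.0232 mA, giving I_C = β·I_B = 3.48 mA.
But then V_CE = 8.1 − 3.48×8.2 = -20.4 V < V_CE(sat) = 0.2 V — impossible in the active region.
So the transistor is saturated. With V_CE = 0.2 V, I_C = (V_CC − 0.2)/R_C = 7.9/8.2 = 0.963 mA.
Check: β·I_B = 3.48 mA > I_C = 0.963 mA, confirming saturation.

saturation; I_C ≈ 0.96 mA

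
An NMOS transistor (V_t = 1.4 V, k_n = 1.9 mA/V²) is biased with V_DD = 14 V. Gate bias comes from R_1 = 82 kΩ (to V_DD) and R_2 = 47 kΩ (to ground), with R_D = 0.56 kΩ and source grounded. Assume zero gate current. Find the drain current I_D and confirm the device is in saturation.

I_D ≈ 13 mA

V_G = V_DD·R_2/(R_1+R_2) = 14×47/129 = 5.1 V. With the source grounded, V_GS = V_G = 5.1 V.
Assume saturation: I_D = (k_n/2)(V_GS − V_t)² = (1.9/2)×(5.1 − 1.4)² = 0.95×3.7² = 13 mA.
V_DS = V_DD − I_D·R_D = 14 − 13×0.56 = 6.71 V.
Saturation requires V_DS ≥ V_GS − V_t = 3.7 V; 6.71 ≥ 3.7 ✓.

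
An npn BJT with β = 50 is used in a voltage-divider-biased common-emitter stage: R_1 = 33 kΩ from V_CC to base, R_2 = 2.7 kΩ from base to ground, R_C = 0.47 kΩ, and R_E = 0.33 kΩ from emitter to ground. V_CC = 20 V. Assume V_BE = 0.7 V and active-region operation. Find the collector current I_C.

Thevenize the base divider: V_Th = V_CC·R_2/(R_1+R_2) = 20×2.7/35.7 = 1.51 V, R_Th = R_1‖R_2 = 2.5 kΩ.
Base-emitter loop: V_Th = I_B·R_Th + V_BE + (β+1)I_B·R_E, so I_B = (1.51 − 0.7) / (2.5 + 51×0.33) = 0.042 mA.
I_C = β·I_B = 50×0.042 = 2.1 mA, and I_E = (β+1)I_B = 2.14 mA.
V_CE = V_CC − I_C·R_C − I_E·R_E = 20 − 2.1×0.47 − 2.14×0.33 = 18.3 V.
V_CE = 18.3 V > 0.2 V confirms active-region operation.

I_C ≈ 2.1 mA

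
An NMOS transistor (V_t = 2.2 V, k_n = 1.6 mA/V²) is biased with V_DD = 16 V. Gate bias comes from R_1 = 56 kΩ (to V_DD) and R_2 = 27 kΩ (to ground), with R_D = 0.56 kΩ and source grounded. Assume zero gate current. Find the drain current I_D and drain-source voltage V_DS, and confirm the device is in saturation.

V_G = V_DD·R_2/(R_1+R_2) = 16×27/83 = 5.2 V. With the source grounded, V_GS = V_G = 5.2 V.
Assume saturation: I_D = (k_n/2)(V_GS − V_t)² = (1.6/2)×(5.2 − 2.2)² = 0.8×3² = 7.22 mA.
V_DS = V_DD − I_D·R_D = 16 − 7.22×0.56 = 12 V.
Saturation requires V_DS ≥ V_GS − V_t = 3 V; 12 ≥ 3 ✓.

I_D ≈ 7.2 mA, V_DS ≈ 12 V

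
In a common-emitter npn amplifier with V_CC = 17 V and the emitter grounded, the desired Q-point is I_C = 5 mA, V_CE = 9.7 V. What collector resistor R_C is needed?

R_C ≈ 1.5 kΩ

Collector loop: V_CC = I_C·R_C + V_CE.
R_C = (V_CC − V_CE)/I_C = (17 − 9.7)/5 = 1.46 kΩ.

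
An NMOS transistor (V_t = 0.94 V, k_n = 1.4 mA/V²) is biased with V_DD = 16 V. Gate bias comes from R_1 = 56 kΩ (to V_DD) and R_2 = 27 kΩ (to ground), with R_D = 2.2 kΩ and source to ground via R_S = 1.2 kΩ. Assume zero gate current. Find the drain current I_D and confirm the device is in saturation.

V_G = V_DD·R_2/(R_1+R_2) = 16×27/83 = 5.2 V.
Assume saturation: I_D = (k_n/2)(V_GS − V_t)² with V_GS = V_G − I_D·R_S = 5.2 − 1.2·I_D.
Substituting gives 1.01·I_D² − 8.16·I_D + 12.7 = 0, with roots I_D = 2.11 or 5.99 mA.
The root I_D = 5.99 mA gives V_GS = -1.99 V ≤ V_t, so take I_D = 2.11 mA.
Then V_GS = 2.68 V and V_DS = V_DD − I_D(R_D+R_S) = 16 − 2.11×3.4 = 8.83 V.
Saturation requires V_DS ≥ V_GS − V_t = 1.74 V; 8.83 ≥ 1.74 ✓.

I_D ≈ 2.1 mA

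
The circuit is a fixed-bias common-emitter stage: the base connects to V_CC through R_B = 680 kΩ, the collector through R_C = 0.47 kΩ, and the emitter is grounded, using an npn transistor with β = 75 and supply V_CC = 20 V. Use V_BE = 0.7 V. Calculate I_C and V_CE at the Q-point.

I_C ≈ 2.1 mA, V_CE ≈ 19 V

Base loop: V_CC = I_B·R_B + V_BE, so I_B = (20 − 0.7)/680 kΩ = 0.0284 mA.
In the active region I_C = β·I_B = 75 × 0.0284 = 2.13 mA.
Collector loop: V_CE = V_CC − I_C·R_C = 20 − 2.13×0.47 = 19 V.
Since V_CE = 19 V > V_CE(sat) ≈ 0.2 V, the transistor is in the active region as assumed.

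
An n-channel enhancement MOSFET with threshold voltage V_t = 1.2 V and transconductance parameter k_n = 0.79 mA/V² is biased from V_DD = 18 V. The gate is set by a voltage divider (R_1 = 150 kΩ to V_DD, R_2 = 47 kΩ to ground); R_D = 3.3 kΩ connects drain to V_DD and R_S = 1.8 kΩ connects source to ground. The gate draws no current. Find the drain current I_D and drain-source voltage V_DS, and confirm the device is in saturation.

I_D ≈ 0.89 mA, V_DS ≈ 13 V

V_G = V_DD·R_2/(R_1+R_2) = 18×47/197 = 4.29 V.
Assume saturation: I_D = (k_n/2)(V_GS − V_t)² with V_GS = V_G − I_D·R_S = 4.29 − 1.8·I_D.
Substituting gives 1.28·I_D² − 5.4·I_D + 3.78 = 0, with roots I_D = 0.887 or 3.33 mA.
The root I_D = 3.33 mA gives V_GS = -1.7 V ≤ V_t, so take I_D = 0.887 mA.
Then V_GS = 2.7 V and V_DS = V_DD − I_D(R_D+R_S) = 18 − 0.887×5.1 = 13.5 V.
Saturation requires V_DS ≥ V_GS − V_t = 1.5 V; 13.5 ≥ 1.5 ✓.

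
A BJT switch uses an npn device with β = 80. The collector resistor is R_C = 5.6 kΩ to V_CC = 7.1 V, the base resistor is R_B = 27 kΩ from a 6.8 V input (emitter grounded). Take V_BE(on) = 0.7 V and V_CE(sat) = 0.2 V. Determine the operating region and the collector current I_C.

Assume active: I_B = (6.8 − 0.7)/27 = 0.226 mA, giving I_C = β·I_B = 18.1 mA.
But then V_CE = 7.1 − 18.1×5.6 = -94.1 V < V_CE(sat) = 0.2 V — impossible in the active region.
So the transistor is saturated. With V_CE = 0.2 V, I_C = (V_CC − 0.2)/R_C = 6.9/5.6 = 1.23 mA.
Check: β·I_B = 18.1 mA > I_C = 1.23 mA, confirming saturation.

saturation; I_C ≈ 1.2 mA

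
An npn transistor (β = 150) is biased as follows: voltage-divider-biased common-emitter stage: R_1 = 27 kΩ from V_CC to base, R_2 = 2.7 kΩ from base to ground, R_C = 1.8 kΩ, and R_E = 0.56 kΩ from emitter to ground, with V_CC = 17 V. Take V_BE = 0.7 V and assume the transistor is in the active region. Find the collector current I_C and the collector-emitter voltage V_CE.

Thevenize the base divider: V_Th = V_CC·R_2/(R_1+R_2) = 17×2.7/29.7 = 1.55 V, R_Th = R_1‖R_2 = 2.45 kΩ.
Base-emitter loop: V_Th = I_B·R_Th + V_BE + (β+1)I_B·R_E, so I_B = (1.55 − 0.7) / (2.45 + 151×0.56) = 0.00972 mA.
I_C = β·I_B = 150×0.00972 = 1.46 mA, and I_E = (β+1)I_B = 1.47 mA.
V_CE = V_CC − I_C·R_C − I_E·R_E = 17 − 1.46×1.8 − 1.47×0.56 = 13.6 V.
V_CE = 13.6 V > 0.2 V confirms active-region operation.

I_C ≈ 1.5 mA, V_CE ≈ 14 V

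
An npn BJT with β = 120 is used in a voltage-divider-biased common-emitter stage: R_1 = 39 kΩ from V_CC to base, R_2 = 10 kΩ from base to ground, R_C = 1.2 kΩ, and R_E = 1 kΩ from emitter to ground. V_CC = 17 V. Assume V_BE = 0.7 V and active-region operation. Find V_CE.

V_CE ≈ 11 V

Thevenize the base divider: V_Th = V_CC·R_2/(R_1+R_2) = 17×10/49 = 3.47 V, R_Th = R_1‖R_2 = 7.96 kΩ.
Base-emitter loop: V_Th = I_B·R_Th + V_BE + (β+1)I_B·R_E, so I_B = (3.47 − 0.7) / (7.96 + 121×1) = 0.0215 mA.
I_C = β·I_B = 120×0.0215 = 2.58 mA, and I_E = (β+1)I_B = 2.6 mA.
V_CE = V_CC − I_C·R_C − I_E·R_E = 17 − 2.58×1.2 − 2.6×1 = 11.3 V.
V_CE = 11.3 V > 0.2 V confirms active-region operation.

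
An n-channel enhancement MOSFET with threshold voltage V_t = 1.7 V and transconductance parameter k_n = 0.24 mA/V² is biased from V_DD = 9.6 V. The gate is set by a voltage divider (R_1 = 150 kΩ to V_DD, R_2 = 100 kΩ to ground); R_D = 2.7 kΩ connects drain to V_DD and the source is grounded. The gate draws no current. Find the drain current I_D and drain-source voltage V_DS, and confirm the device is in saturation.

I_D ≈ 0.55 mA, V_DS ≈ 8.1 V

V_G = V_DD·R_2/(R_1+R_2) = 9.6×100/250 = 3.84 V. With the source grounded, V_GS = V_G = 3.84 V.
Assume saturation: I_D = (k_n/2)(V_GS − V_t)² = (0.24/2)×(3.84 − 1.7)² = 0.12×2.14² = 0.55 mA.
V_DS = V_DD − I_D·R_D = 9.6 − 0.55×2.7 = 8.12 V.
Saturation requires V_DS ≥ V_GS − V_t = 2.14 V; 8.12 ≥ 2.14 ✓.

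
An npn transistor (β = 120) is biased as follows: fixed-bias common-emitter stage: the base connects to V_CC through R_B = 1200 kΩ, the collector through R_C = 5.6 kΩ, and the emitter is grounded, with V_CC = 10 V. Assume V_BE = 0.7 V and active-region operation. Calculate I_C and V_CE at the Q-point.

Base loop: V_CC = I_B·R_B + V_BE, so I_B = (10 − 0.7)/1200 kΩ = 0.00775 mA.
In the active region I_C = β·I_B = 120 × 0.00775 = 0.93 mA.
Collector loop: V_CE = V_CC − I_C·R_C = 10 − 0.93×5.6 = 4.79 V.
Since V_CE = 4.79 V > V_CE(sat) ≈ 0.2 V, the transistor is in the active region as assumed.

I_C ≈ 0.93 mA, V_CE ≈ 4.8 V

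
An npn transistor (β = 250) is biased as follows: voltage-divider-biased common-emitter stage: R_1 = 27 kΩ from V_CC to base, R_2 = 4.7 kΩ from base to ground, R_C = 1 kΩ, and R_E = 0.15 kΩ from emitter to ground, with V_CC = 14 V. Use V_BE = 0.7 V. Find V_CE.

V_CE ≈ 4.5 V

Thevenize the base divider: V_Th = V_CC·R_2/(R_1+R_2) = 14×4.7/31.7 = 2.08 V, R_Th = R_1‖R_2 = 4 kΩ.
Base-emitter loop: V_Th = I_B·R_Th + V_BE + (β+1)I_B·R_E, so I_B = (2.08 − 0.7) / (4 + 251×0.15) = 0.033 mA.
I_C = β·I_B = 250×0.033 = 8.26 mA, and I_E = (β+1)I_B = 8.29 mA.
V_CE = V_CC − I_C·R_C − I_E·R_E = 14 − 8.26×1 − 8.29×0.15 = 4.5 V.
V_CE = 4.5 V > 0.2 V confirms active-region operation.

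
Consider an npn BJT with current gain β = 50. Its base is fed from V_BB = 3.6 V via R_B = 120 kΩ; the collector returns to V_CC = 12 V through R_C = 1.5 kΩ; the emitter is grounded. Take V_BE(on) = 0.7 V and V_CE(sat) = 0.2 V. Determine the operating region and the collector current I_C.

active; I_C ≈ 1.2 mA

Assume active. Base-emitter loop: I_B = (V_BB − V_BE)/R_B = (3.6 − 0.7)/120 = 0.0242 mA.
I_C = β·I_B = 50×0.0242 = 1.21 mA.
V_CE = V_CC − I_C·R_C = 12 − 1.21×1.5 = 10.2 V > V_CE(sat), so the active-region assumption holds.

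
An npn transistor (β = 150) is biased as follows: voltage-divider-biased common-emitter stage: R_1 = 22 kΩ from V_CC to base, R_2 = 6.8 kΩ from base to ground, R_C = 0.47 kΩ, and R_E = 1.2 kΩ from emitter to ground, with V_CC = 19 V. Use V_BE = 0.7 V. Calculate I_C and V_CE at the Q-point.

Thevenize the base divider: V_Th = V_CC·R_2/(R_1+R_2) = 19×6.8/28.8 = 4.49 V, R_Th = R_1‖R_2 = 5.19 kΩ.
Base-emitter loop: V_Th = I_B·R_Th + V_BE + (β+1)I_B·R_E, so I_B = (4.49 − 0.7) / (5.19 + 151×1.2) = 0.0203 mA.
I_C = β·I_B = 150×0.0203 = 3.05 mA, and I_E = (β+1)I_B = 3.07 mA.
V_CE = V_CC − I_C·R_C − I_E·R_E = 19 − 3.05×0.47 − 3.07×1.2 = 13.9 V.
V_CE = 13.9 V > 0.2 V confirms active-region operation.

I_C ≈ 3 mA, V_CE ≈ 14 V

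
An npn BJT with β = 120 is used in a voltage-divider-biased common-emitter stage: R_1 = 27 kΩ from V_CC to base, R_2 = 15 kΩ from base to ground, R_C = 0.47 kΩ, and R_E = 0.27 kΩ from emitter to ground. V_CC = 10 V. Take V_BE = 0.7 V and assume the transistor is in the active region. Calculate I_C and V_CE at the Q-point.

Thevenize the base divider: V_Th = V_CC·R_2/(R_1+R_2) = 10×15/42 = 3.57 V, R_Th = R_1‖R_2 = 9.64 kΩ.
Base-emitter loop: V_Th = I_B·R_Th + V_BE + (β+1)I_B·R_E, so I_B = (3.57 − 0.7) / (9.64 + 121×0.27) = 0.0679 mA.
I_C = β·I_B = 120×0.0679 = 8.14 mA, and I_E = (β+1)I_B = 8.21 mA.
V_CE = V_CC − I_C·R_C − I_E·R_E = 10 − 8.14×0.47 − 8.21×0.27 = 3.96 V.
V_CE = 3.96 V > 0.2 V confirms active-region operation.

I_C ≈ 8.1 mA, V_CE ≈ 4 V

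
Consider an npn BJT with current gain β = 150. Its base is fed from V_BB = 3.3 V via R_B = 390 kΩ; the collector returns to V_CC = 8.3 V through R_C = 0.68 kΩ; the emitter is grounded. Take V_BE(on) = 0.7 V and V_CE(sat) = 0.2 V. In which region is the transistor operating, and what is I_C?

Assume active. Base-emitter loop: I_B = (V_BB − V_BE)/R_B = (3.3 − 0.7)/390 = 0.00667 mA.
I_C = β·I_B = 150×0.00667 = 1 mA.
V_CE = V_CC − I_C·R_C = 8.3 − 1×0.68 = 7.62 V > V_CE(sat), so the active-region assumption holds.

active; I_C ≈ 1 mA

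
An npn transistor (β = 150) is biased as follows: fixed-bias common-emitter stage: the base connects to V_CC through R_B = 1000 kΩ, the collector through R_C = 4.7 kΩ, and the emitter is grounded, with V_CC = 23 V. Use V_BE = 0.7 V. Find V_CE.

Base loop: V_CC = I_B·R_B + V_BE, so I_B = (23 − 0.7)/1000 kΩ = 0.0223 mA.
In the active region I_C = β·I_B = 150 × 0.0223 = 3.35 mA.
Collector loop: V_CE = V_CC − I_C·R_C = 23 − 3.35×4.7 = 7.28 V.
Since V_CE = 7.28 V > V_CE(sat) ≈ 0.2 V, the transistor is in the active region as assumed.

V_CE ≈ 7.3 V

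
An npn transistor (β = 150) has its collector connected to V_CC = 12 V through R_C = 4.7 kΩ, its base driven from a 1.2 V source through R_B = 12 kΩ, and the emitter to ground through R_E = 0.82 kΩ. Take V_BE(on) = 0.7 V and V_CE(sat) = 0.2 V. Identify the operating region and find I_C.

active; I_C ≈ 0.55 mA

Assume active. Base-emitter loop: I_B = (V_BB − V_BE)/(R_B + (β+1)R_E) = (1.2 − 0.7)/(12 + 151×0.82) = 0.00368 mA.
I_C = β·I_B = 150×0.00368 = 0.552 mA.
V_CE = V_CC − I_C·R_C − I_E·R_E = 12 − 0.552×4.7 − 0.556×0.82 = 8.95 V > V_CE(sat), so the active-region assumption holds.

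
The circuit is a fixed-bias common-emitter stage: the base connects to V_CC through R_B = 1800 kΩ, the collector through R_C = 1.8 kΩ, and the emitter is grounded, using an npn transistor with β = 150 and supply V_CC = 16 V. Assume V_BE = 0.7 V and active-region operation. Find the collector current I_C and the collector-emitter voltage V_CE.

I_C ≈ 1.3 mA, V_CE ≈ 14 V

Base loop: V_CC = I_B·R_B + V_BE, so I_B = (16 − 0.7)/1800 kΩ = 0.0085 mA.
In the active region I_C = β·I_B = 150 × 0.0085 = 1.28 mA.
Collector loop: V_CE = V_CC − I_C·R_C = 16 − 1.28×1.8 = 13.7 V.
Since V_CE = 13.7 V > V_CE(sat) ≈ 0.2 V, the transistor is in the active region as assumed.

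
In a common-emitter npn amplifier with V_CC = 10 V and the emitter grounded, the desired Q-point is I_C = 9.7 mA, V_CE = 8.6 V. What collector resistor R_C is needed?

R_C ≈ 0.14 kΩ

Collector loop: V_CC = I_C·R_C + V_CE.
R_C = (V_CC − V_CE)/I_C = (10 − 8.6)/9.7 = 0.144 kΩ.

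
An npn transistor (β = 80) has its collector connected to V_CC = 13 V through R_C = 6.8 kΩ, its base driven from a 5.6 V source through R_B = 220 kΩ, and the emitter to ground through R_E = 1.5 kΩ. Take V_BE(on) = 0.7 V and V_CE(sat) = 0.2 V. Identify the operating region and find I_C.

active; I_C ≈ 1.1 mA

Assume active. Base-emitter loop: I_B = (V_BB − V_BE)/(R_B + (β+1)R_E) = (5.6 − 0.7)/(220 + 81×1.5) = 0.0143 mA.
I_C = β·I_B = 80×0.0143 = 1.15 mA.
V_CE = V_CC − I_C·R_C − I_E·R_E = 13 − 1.15×6.8 − 1.16×1.5 = 3.45 V > V_CE(sat), so the active-region assumption holds.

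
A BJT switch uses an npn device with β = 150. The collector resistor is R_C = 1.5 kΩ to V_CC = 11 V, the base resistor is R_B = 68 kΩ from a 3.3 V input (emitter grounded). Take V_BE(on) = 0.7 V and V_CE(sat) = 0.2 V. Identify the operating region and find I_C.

active; I_C ≈ 5.7 mA

Assume active. Base-emitter loop: I_B = (V_BB − V_BE)/R_B = (3.3 − 0.7)/68 = 0.0382 mA.
I_C = β·I_B = 150×0.0382 = 5.74 mA.
V_CE = V_CC − I_C·R_C = 11 − 5.74×1.5 = 2.4 V > V_CE(sat), so the active-region assumption holds.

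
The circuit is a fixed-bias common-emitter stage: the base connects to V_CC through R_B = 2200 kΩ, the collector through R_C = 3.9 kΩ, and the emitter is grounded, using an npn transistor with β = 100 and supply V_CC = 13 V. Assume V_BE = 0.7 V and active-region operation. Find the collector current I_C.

I_C ≈ 0.56 mA

Base loop: V_CC = I_B·R_B + V_BE, so I_B = (13 − 0.7)/2200 kΩ = 0.00559 mA.
In the active region I_C = β·I_B = 100 × 0.00559 = 0.559 mA.
Collector loop: V_CE = V_CC − I_C·R_C = 13 − 0.559×3.9 = 10.8 V.
Since V_CE = 10.8 V > V_CE(sat) ≈ 0.2 V, the transistor is in the active region as assumed.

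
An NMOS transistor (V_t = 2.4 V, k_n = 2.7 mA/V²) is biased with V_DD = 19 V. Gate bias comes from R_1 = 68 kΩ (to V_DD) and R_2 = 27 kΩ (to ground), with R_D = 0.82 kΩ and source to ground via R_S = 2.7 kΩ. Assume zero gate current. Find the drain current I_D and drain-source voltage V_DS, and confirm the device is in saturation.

V_G = V_DD·R_2/(R_1+R_2) = 19×27/95 = 5.4 V.
Assume saturation: I_D = (k_n/2)(V_GS − V_t)² with V_GS = V_G − I_D·R_S = 5.4 − 2.7·I_D.
Substituting gives 9.84·I_D² − 22.9·I_D + 12.2 = 0, with roots I_D = 0.822 or 1.5 mA.
The root I_D = 1.5 mA gives V_GS = 1.35 V ≤ V_t, so take I_D = 0.822 mA.
Then V_GS = 3.18 V and V_DS = V_DD − I_D(R_D+R_S) = 19 − 0.822×3.52 = 16.1 V.
Saturation requires V_DS ≥ V_GS − V_t = 0.78 V; 16.1 ≥ 0.78 ✓.

I_D ≈ 0.82 mA, V_DS ≈ 16 V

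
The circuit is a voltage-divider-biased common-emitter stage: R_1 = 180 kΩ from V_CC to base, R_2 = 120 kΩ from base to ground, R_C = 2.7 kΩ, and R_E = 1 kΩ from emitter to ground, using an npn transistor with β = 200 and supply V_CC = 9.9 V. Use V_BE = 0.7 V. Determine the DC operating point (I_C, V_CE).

I_C ≈ 2.4 mA, V_CE ≈ 1.1 V

Thevenize the base divider: V_Th = V_CC·R_2/(R_1+R_2) = 9.9×120/300 = 3.96 V, R_Th = R_1‖R_2 = 72 kΩ.
Base-emitter loop: V_Th = I_B·R_Th + V_BE + (β+1)I_B·R_E, so I_B = (3.96 − 0.7) / (72 + 201×1) = 0.0119 mA.
I_C = β·I_B = 200×0.0119 = 2.39 mA, and I_E = (β+1)I_B = 2.4 mA.
V_CE = V_CC − I_C·R_C − I_E·R_E = 9.9 − 2.39×2.7 − 2.4×1 = 1.05 V.
V_CE = 1.05 V > 0.2 V confirms active-region operation.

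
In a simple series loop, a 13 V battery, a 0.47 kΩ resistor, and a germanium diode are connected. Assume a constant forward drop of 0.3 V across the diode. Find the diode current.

I ≈ 27 mA

KVL around the loop: 13 = V_D + I·R = 0.3 + I × 0.47 kΩ.
So I = (13 − 0.3) / 0.47 kΩ = 12.7 / 0.47 = 27 mA.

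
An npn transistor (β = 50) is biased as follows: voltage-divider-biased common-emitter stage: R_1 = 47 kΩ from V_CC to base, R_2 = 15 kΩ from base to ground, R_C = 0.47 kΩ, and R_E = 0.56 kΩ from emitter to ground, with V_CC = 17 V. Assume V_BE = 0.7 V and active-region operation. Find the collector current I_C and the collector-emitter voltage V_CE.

Thevenize the base divider: V_Th = V_CC·R_2/(R_1+R_2) = 17×15/62 = 4.11 V, R_Th = R_1‖R_2 = 11.4 kΩ.
Base-emitter loop: V_Th = I_B·R_Th + V_BE + (β+1)I_B·R_E, so I_B = (4.11 − 0.7) / (11.4 + 51×0.56) = 0.0855 mA.
I_C = β·I_B = 50×0.0855 = 4.27 mA, and I_E = (β+1)I_B = 4.36 mA.
V_CE = V_CC − I_C·R_C − I_E·R_E = 17 − 4.27×0.47 − 4.36×0.56 = 12.6 V.
V_CE = 12.6 V > 0.2 V confirms active-region operation.

I_C ≈ 4.3 mA, V_CE ≈ 13 V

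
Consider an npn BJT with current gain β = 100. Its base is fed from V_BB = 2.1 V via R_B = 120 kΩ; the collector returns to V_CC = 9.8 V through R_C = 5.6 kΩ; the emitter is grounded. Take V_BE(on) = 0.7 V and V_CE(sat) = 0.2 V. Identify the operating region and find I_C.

active; I_C ≈ 1.2 mA

Assume active. Base-emitter loop: I_B = (V_BB − V_BE)/R_B = (2.1 − 0.7)/120 = 0.0117 mA.
I_C = β·I_B = 100×0.0117 = 1.17 mA.
V_CE = V_CC − I_C·R_C = 9.8 − 1.17×5.6 = 3.27 V > V_CE(sat), so the active-region assumption holds.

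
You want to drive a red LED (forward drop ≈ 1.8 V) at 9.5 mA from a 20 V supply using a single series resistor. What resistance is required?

R ≈ 1.9 kΩ

The resistor drops V_S − V_D = 20 − 1.8 = 18.2 V at 9.5 mA.
R = 18.2 V / 9.5 mA = 1.92 kΩ.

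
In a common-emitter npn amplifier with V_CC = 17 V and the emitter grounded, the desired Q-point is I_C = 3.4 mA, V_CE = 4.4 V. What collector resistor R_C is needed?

Collector loop: V_CC = I_C·R_C + V_CE.
R_C = (V_CC − V_CE)/I_C = (17 − 4.4)/3.4 = 3.71 kΩ.

R_C ≈ 3.7 kΩ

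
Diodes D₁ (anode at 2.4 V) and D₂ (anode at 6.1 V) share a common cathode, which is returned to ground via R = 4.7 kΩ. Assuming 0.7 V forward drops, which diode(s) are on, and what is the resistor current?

Assume both conduct. Then node N would need to be at both 2.4−0.7 = 1.7 V and 6.1−0.7 = 5.4 V, which is impossible.
Assume only D₂ conducts: V_N = 6.1 − 0.7 = 5.4 V, so I_R = 5.4/4.7 = 1.15 mA.
Check D₁: its anode-to-cathode voltage is 2.4 − 5.4 = -3 V < 0.7 V, so it is off. The assumption is consistent.

Only D₂ conducts; I_R ≈ 1.1 mA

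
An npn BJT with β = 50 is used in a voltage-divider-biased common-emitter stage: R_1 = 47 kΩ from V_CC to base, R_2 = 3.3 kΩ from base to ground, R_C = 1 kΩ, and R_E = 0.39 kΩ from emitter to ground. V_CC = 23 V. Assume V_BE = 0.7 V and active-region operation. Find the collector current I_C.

Thevenize the base divider: V_Th = V_CC·R_2/(R_1+R_2) = 23×3.3/50.3 = 1.51 V, R_Th = R_1‖R_2 = 3.08 kΩ.
Base-emitter loop: V_Th = I_B·R_Th + V_BE + (β+1)I_B·R_E, so I_B = (1.51 − 0.7) / (3.08 + 51×0.39) = 0.0352 mA.
I_C = β·I_B = 50×0.0352 = 1.76 mA, and I_E = (β+1)I_B = 1.8 mA.
V_CE = V_CC − I_C·R_C − I_E·R_E = 23 − 1.76×1 − 1.8×0.39 = 20.5 V.
V_CE = 20.5 V > 0.2 V confirms active-region operation.

I_C ≈ 1.8 mA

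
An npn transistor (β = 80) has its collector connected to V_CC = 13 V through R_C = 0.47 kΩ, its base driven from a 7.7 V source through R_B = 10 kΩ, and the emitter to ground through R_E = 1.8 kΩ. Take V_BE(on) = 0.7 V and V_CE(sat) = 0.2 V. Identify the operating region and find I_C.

Assume active. Base-emitter loop: I_B = (V_BB − V_BE)/(R_B + (β+1)R_E) = (7.7 − 0.7)/(10 + 81×1.8) = 0.0449 mA.
I_C = β·I_B = 80×0.0449 = 3.59 mA.
V_CE = V_CC − I_C·R_C − I_E·R_E = 13 − 3.59×0.47 − 3.64×1.8 = 4.76 V > V_CE(sat), so the active-region assumption holds.

active; I_C ≈ 3.6 mA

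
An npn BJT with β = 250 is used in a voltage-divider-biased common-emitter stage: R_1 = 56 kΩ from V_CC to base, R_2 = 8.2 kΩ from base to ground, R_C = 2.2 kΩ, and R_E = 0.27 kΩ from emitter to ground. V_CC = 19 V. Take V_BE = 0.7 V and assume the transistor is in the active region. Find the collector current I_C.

I_C ≈ 5.8 mA

Thevenize the base divider: V_Th = V_CC·R_2/(R_1+R_2) = 19×8.2/64.2 = 2.43 V, R_Th = R_1‖R_2 = 7.15 kΩ.
Base-emitter loop: V_Th = I_B·R_Th + V_BE + (β+1)I_B·R_E, so I_B = (2.43 − 0.7) / (7.15 + 251×0.27) = 0.023 mA.
I_C = β·I_B = 250×0.023 = 5.76 mA, and I_E = (β+1)I_B = 5.78 mA.
V_CE = V_CC − I_C·R_C − I_E·R_E = 19 − 5.76×2.2 − 5.78×0.27 = 4.76 V.
V_CE = 4.76 V > 0.2 V confirms active-region operation.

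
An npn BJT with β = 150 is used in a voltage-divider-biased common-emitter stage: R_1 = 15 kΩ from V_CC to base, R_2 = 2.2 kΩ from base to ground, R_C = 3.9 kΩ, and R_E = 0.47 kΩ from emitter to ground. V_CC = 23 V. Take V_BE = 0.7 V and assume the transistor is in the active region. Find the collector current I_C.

I_C ≈ 4.6 mA

Thevenize the base divider: V_Th = V_CC·R_2/(R_1+R_2) = 23×2.2/17.2 = 2.94 V, R_Th = R_1‖R_2 = 1.92 kΩ.
Base-emitter loop: V_Th = I_B·R_Th + V_BE + (β+1)I_B·R_E, so I_B = (2.94 − 0.7) / (1.92 + 151×0.47) = 0.0308 mA.
I_C = β·I_B = 150×0.0308 = 4.61 mA, and I_E = (β+1)I_B = 4.64 mA.
V_CE = V_CC − I_C·R_C − I_E·R_E = 23 − 4.61×3.9 − 4.64×0.47 = 2.82 V.
V_CE = 2.82 V > 0.2 V confirms active-region operation.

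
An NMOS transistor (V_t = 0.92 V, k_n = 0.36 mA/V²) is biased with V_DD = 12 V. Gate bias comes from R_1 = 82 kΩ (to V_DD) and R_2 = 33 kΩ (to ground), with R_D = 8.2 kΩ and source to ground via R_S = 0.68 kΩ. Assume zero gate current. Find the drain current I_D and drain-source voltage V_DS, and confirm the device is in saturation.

V_G = V_DD·R_2/(R_1+R_2) = 12×33/115 = 3.44 V.
Assume saturation: I_D = (k_n/2)(V_GS − V_t)² with V_GS = V_G − I_D·R_S = 3.44 − 0.68·I_D.
Substituting gives 0.0832·I_D² − 1.62·I_D + 1.15 = 0, with roots I_D = 0.736 or 18.7 mA.
The root I_D = 18.7 mA gives V_GS = -9.27 V ≤ V_t, so take I_D = 0.736 mA.
Then V_GS = 2.94 V and V_DS = V_DD − I_D(R_D+R_S) = 12 − 0.736×8.88 = 5.46 V.
Saturation requires V_DS ≥ V_GS − V_t = 2.02 V; 5.46 ≥ 2.02 ✓.

I_D ≈ 0.74 mA, V_DS ≈ 5.5 V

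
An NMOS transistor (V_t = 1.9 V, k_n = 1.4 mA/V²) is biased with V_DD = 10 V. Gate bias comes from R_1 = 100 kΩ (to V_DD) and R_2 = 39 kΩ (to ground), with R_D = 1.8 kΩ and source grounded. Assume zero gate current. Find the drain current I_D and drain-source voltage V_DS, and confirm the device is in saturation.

I_D ≈ 0.57 mA, V_DS ≈ 9 V

V_G = V_DD·R_2/(R_1+R_2) = 10×39/139 = 2.81 V. With the source grounded, V_GS = V_G = 2.81 V.
Assume saturation: I_D = (k_n/2)(V_GS − V_t)² = (1.4/2)×(2.81 − 1.9)² = 0.7×0.906² = 0.574 mA.
V_DS = V_DD − I_D·R_D = 10 − 0.574×1.8 = 8.97 V.
Saturation requires V_DS ≥ V_GS − V_t = 0.906 V; 8.97 ≥ 0.906 ✓.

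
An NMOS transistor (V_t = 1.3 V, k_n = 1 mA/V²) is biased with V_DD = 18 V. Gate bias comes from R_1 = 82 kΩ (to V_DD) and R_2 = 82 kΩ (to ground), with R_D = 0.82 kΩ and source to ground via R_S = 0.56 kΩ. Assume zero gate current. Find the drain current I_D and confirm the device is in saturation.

V_G = V_DD·R_2/(R_1+R_2) = 18×82/164 = 9 V.
Assume saturation: I_D = (k_n/2)(V_GS − V_t)² with V_GS = V_G − I_D·R_S = 9 − 0.56·I_D.
Substituting gives 0.157·I_D² − 5.31·I_D + 29.6 = 0, with roots I_D = 7.05 or 26.8 mA.
The root I_D = 26.8 mA gives V_GS = -6.03 V ≤ V_t, so take I_D = 7.05 mA.
Then V_GS = 5.05 V and V_DS = V_DD − I_D(R_D+R_S) = 18 − 7.05×1.38 = 8.28 V.
Saturation requires V_DS ≥ V_GS − V_t = 3.75 V; 8.28 ≥ 3.75 ✓.

I_D ≈ 7 mA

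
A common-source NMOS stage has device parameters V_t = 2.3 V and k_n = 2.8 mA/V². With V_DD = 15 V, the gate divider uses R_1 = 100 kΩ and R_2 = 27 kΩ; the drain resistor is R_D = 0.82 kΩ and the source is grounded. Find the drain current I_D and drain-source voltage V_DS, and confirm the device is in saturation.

I_D ≈ 1.1 mA, V_DS ≈ 14 V

V_G = V_DD·R_2/(R_1+R_2) = 15×27/127 = 3.19 V. With the source grounded, V_GS = V_G = 3.19 V.
Assume saturation: I_D = (k_n/2)(V_GS − V_t)² = (2.8/2)×(3.19 − 2.3)² = 1.4×0.889² = 1.11 mA.
V_DS = V_DD − I_D·R_D = 15 − 1.11×0.82 = 14.1 V.
Saturation requires V_DS ≥ V_GS − V_t = 0.889 V; 14.1 ≥ 0.889 ✓.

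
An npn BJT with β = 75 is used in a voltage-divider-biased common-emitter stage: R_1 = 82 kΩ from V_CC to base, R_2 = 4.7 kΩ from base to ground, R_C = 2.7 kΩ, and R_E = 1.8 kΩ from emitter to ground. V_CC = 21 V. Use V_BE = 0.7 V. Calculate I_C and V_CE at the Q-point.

Thevenize the base divider: V_Th = V_CC·R_2/(R_1+R_2) = 21×4.7/86.7 = 1.14 V, R_Th = R_1‖R_2 = 4.45 kΩ.
Base-emitter loop: V_Th = I_B·R_Th + V_BE + (β+1)I_B·R_E, so I_B = (1.14 − 0.7) / (4.45 + 76×1.8) = 0.0031 mA.
I_C = β·I_B = 75×0.0031 = 0.233 mA, and I_E = (β+1)I_B = 0.236 mA.
V_CE = V_CC − I_C·R_C − I_E·R_E = 21 − 0.233×2.7 − 0.236×1.8 = 19.9 V.
V_CE = 19.9 V > 0.2 V confirms active-region operation.

I_C ≈ 0.23 mA, V_CE ≈ 20 V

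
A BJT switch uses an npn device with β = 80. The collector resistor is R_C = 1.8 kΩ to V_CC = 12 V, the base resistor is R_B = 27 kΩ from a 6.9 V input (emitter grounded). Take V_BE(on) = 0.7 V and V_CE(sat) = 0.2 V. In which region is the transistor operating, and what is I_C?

Assume active: I_B = (6.9 − 0.7)/27 = 0.23 mA, giving I_C = β·I_B = 18.4 mA.
But then V_CE = 12 − 18.4×1.8 = -21.1 V < V_CE(sat) = 0.2 V — impossible in the active region.
So the transistor is saturated. With V_CE = 0.2 V, I_C = (V_CC − 0.2)/R_C = 11.8/1.8 = 6.56 mA.
Check: β·I_B = 18.4 mA > I_C = 6.56 mA, confirming saturation.

saturation; I_C ≈ 6.6 mA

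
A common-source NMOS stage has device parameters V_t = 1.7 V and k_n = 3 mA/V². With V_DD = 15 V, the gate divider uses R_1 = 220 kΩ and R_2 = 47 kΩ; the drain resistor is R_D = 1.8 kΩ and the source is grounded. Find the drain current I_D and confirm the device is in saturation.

V_G = V_DD·R_2/(R_1+R_2) = 15×47/267 = 2.64 V. With the source grounded, V_GS = V_G = 2.64 V.
Assume saturation: I_D = (k_n/2)(V_GS − V_t)² = (3/2)×(2.64 − 1.7)² = 1.5×0.94² = 1.33 mA.
V_DS = V_DD − I_D·R_D = 15 − 1.33×1.8 = 12.6 V.
Saturation requires V_DS ≥ V_GS − V_t = 0.94 V; 12.6 ≥ 0.94 ✓.

I_D ≈ 1.3 mA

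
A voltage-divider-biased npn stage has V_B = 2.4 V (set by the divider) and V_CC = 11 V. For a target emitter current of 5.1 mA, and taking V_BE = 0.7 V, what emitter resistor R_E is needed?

R_E ≈ 0.33 kΩ

V_E = V_B − V_BE = 2.4 − 0.7 = 1.7 V.
R_E = V_E / I_E = 1.7 / 5.1 = 0.333 kΩ.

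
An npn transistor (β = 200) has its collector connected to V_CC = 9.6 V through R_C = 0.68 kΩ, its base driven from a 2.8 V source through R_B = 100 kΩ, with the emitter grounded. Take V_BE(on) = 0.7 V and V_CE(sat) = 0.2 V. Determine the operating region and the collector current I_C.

Assume active. Base-emitter loop: I_B = (V_BB − V_BE)/R_B = (2.8 − 0.7)/100 = 0.021 mA.
I_C = β·I_B = 200×0.021 = 4.2 mA.
V_CE = V_CC − I_C·R_C = 9.6 − 4.2×0.68 = 6.74 V > V_CE(sat), so the active-region assumption holds.

active; I_C ≈ 4.2 mA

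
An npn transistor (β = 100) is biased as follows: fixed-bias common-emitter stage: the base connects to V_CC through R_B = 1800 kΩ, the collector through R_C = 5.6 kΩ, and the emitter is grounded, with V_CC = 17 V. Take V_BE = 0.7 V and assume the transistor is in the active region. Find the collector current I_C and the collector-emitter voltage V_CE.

I_C ≈ 0.91 mA, V_CE ≈ 12 V

Base loop: V_CC = I_B·R_B + V_BE, so I_B = (17 − 0.7)/1800 kΩ = 0.00906 mA.
In the active region I_C = β·I_B = 100 × 0.00906 = 0.906 mA.
Collector loop: V_CE = V_CC − I_C·R_C = 17 − 0.906×5.6 = 11.9 V.
Since V_CE = 11.9 V > V_CE(sat) ≈ 0.2 V, the transistor is in the active region as assumed.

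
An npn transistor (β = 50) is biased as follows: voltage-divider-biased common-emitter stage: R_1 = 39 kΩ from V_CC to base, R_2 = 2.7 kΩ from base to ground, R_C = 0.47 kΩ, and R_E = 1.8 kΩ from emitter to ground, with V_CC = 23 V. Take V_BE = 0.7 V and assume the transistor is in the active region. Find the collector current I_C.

Thevenize the base divider: V_Th = V_CC·R_2/(R_1+R_2) = 23×2.7/41.7 = 1.49 V, R_Th = R_1‖R_2 = 2.53 kΩ.
Base-emitter loop: V_Th = I_B·R_Th + V_BE + (β+1)I_B·R_E, so I_B = (1.49 − 0.7) / (2.53 + 51×1.8) = 0.00837 mA.
I_C = β·I_B = 50×0.00837 = 0.418 mA, and I_E = (β+1)I_B = 0.427 mA.
V_CE = V_CC − I_C·R_C − I_E·R_E = 23 − 0.418×0.47 − 0.427×1.8 = 22 V.
V_CE = 22 V > 0.2 V confirms active-region operation.

I_C ≈ 0.42 mA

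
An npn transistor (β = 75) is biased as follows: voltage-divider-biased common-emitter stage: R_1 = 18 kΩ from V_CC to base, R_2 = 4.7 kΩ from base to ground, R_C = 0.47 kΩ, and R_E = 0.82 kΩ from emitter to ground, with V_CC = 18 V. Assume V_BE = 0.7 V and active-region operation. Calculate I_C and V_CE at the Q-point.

Thevenize the base divider: V_Th = V_CC·R_2/(R_1+R_2) = 18×4.7/22.7 = 3.73 V, R_Th = R_1‖R_2 = 3.73 kΩ.
Base-emitter loop: V_Th = I_B·R_Th + V_BE + (β+1)I_B·R_E, so I_B = (3.73 − 0.7) / (3.73 + 76×0.82) = 0.0458 mA.
I_C = β·I_B = 75×0.0458 = 3.44 mA, and I_E = (β+1)I_B = 3.48 mA.
V_CE = V_CC − I_C·R_C − I_E·R_E = 18 − 3.44×0.47 − 3.48×0.82 = 13.5 V.
V_CE = 13.5 V > 0.2 V confirms active-region operation.

I_C ≈ 3.4 mA, V_CE ≈ 14 V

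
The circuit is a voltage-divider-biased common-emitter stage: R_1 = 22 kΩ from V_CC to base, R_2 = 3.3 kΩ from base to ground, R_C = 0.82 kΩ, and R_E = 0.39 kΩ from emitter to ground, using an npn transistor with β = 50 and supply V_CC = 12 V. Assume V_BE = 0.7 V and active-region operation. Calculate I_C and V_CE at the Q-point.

I_C ≈ 1.9 mA, V_CE ≈ 9.7 V

Thevenize the base divider: V_Th = V_CC·R_2/(R_1+R_2) = 12×3.3/25.3 = 1.57 V, R_Th = R_1‖R_2 = 2.87 kΩ.
Base-emitter loop: V_Th = I_B·R_Th + V_BE + (β+1)I_B·R_E, so I_B = (1.57 − 0.7) / (2.87 + 51×0.39) = 0.038 mA.
I_C = β·I_B = 50×0.038 = 1.9 mA, and I_E = (β+1)I_B = 1.94 mA.
V_CE = V_CC − I_C·R_C − I_E·R_E = 12 − 1.9×0.82 − 1.94×0.39 = 9.69 V.
V_CE = 9.69 V > 0.2 V confirms active-region operation.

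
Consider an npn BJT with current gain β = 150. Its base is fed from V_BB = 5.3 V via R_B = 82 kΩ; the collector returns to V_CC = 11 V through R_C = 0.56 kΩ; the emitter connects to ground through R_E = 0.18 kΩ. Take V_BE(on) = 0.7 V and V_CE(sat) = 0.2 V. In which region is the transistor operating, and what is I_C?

Assume active. Base-emitter loop: I_B = (V_BB − V_BE)/(R_B + (β+1)R_E) = (5.3 − 0.7)/(82 + 151×0.18) = 0.0421 mA.
I_C = β·I_B = 150×0.0421 = 6.32 mA.
V_CE = V_CC − I_C·R_C − I_E·R_E = 11 − 6.32×0.56 − 6.36×0.18 = 6.32 V > V_CE(sat), so the active-region assumption holds.

active; I_C ≈ 6.3 mA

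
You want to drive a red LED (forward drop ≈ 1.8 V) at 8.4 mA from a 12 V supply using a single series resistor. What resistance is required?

The resistor drops V_S − V_D = 12 − 1.8 = 10.2 V at 8.4 mA.
R = 10.2 V / 8.4 mA = 1.21 kΩ.

R ≈ 1.2 kΩ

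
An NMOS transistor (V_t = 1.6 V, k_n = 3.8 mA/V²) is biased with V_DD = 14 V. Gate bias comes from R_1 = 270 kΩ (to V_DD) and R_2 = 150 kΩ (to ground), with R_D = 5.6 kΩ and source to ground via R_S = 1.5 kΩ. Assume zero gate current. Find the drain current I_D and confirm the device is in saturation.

V_G = V_DD·R_2/(R_1+R_2) = 14×150/420 = 5 V.
Assume saturation: I_D = (k_n/2)(V_GS − V_t)² with V_GS = V_G − I_D·R_S = 5 − 1.5·I_D.
Substituting gives 4.27·I_D² − 20.4·I_D + 22 = 0, with roots I_D = 1.65 or 3.12 mA.
The root I_D = 3.12 mA gives V_GS = 0.318 V ≤ V_t, so take I_D = 1.65 mA.
Then V_GS = 2.53 V and V_DS = V_DD − I_D(R_D+R_S) = 14 − 1.65×7.1 = 2.31 V.
Saturation requires V_DS ≥ V_GS − V_t = 0.931 V; 2.31 ≥ 0.931 ✓.

I_D ≈ 1.6 mA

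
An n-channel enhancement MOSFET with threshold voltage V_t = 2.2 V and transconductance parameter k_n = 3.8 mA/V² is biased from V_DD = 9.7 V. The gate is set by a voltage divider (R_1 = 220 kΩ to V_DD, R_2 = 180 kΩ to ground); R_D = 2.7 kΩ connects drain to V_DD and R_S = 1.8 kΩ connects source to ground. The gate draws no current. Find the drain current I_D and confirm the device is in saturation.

V_G = V_DD·R_2/(R_1+R_2) = 9.7×180/400 = 4.36 V.
Assume saturation: I_D = (k_n/2)(V_GS − V_t)² with V_GS = V_G − I_D·R_S = 4.36 − 1.8·I_D.
Substituting gives 6.16·I_D² − 15.8·I_D + 8.91 = 0, with roots I_D = 0.835 or 1.73 mA.
The root I_D = 1.73 mA gives V_GS = 1.24 V ≤ V_t, so take I_D = 0.835 mA.
Then V_GS = 2.86 V and V_DS = V_DD − I_D(R_D+R_S) = 9.7 − 0.835×4.5 = 5.94 V.
Saturation requires V_DS ≥ V_GS − V_t = 0.663 V; 5.94 ≥ 0.663 ✓.

I_D ≈ 0.83 mA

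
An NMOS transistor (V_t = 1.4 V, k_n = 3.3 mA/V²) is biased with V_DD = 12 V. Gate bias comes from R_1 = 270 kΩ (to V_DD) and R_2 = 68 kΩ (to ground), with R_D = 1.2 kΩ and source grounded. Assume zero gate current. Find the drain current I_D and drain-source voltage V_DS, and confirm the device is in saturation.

V_G = V_DD·R_2/(R_1+R_2) = 12×68/338 = 2.41 V. With the source grounded, V_GS = V_G = 2.41 V.
Assume saturation: I_D = (k_n/2)(V_GS − V_t)² = (3.3/2)×(2.41 − 1.4)² = 1.65×1.01² = 1.7 mA.
V_DS = V_DD − I_D·R_D = 12 − 1.7×1.2 = 9.96 V.
Saturation requires V_DS ≥ V_GS − V_t = 1.01 V; 9.96 ≥ 1.01 ✓.

I_D ≈ 1.7 mA, V_DS ≈ 10 V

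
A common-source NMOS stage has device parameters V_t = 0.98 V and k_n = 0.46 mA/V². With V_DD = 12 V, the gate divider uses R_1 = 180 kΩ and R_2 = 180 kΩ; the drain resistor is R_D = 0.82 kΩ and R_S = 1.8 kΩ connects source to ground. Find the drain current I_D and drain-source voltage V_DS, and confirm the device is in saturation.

V_G = V_DD·R_2/(R_1+R_2) = 12×180/360 = 6 V.
Assume saturation: I_D = (k_n/2)(V_GS − V_t)² with V_GS = V_G − I_D·R_S = 6 − 1.8·I_D.
Substituting gives 0.745·I_D² − 5.16·I_D + 5.8 = 0, with roots I_D = 1.41 or 5.51 mA.
The root I_D = 5.51 mA gives V_GS = -3.91 V ≤ V_t, so take I_D = 1.41 mA.
Then V_GS = 3.46 V and V_DS = V_DD − I_D(R_D+R_S) = 12 − 1.41×2.62 = 8.3 V.
Saturation requires V_DS ≥ V_GS − V_t = 2.48 V; 8.3 ≥ 2.48 ✓.

I_D ≈ 1.4 mA, V_DS ≈ 8.3 V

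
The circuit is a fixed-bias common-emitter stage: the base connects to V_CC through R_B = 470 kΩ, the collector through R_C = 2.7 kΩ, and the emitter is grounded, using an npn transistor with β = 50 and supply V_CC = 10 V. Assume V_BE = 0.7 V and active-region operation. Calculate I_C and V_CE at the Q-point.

I_C ≈ 0.99 mA, V_CE ≈ 7.3 V

Base loop: V_CC = I_B·R_B + V_BE, so I_B = (10 − 0.7)/470 kΩ = 0.0198 mA.
In the active region I_C = β·I_B = 50 × 0.0198 = 0.989 mA.
Collector loop: V_CE = V_CC − I_C·R_C = 10 − 0.989×2.7 = 7.33 V.
Since V_CE = 7.33 V > V_CE(sat) ≈ 0.2 V, the transistor is in the active region as assumed.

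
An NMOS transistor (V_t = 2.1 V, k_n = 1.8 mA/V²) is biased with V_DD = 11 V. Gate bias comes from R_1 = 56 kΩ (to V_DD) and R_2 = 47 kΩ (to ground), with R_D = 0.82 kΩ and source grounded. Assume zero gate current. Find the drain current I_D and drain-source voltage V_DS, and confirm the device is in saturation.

V_G = V_DD·R_2/(R_1+R_2) = 11×47/103 = 5.02 V. With the source grounded, V_GS = V_G = 5.02 V.
Assume saturation: I_D = (k_n/2)(V_GS − V_t)² = (1.8/2)×(5.02 − 2.1)² = 0.9×2.92² = 7.67 mA.
V_DS = V_DD − I_D·R_D = 11 − 7.67×0.82 = 4.71 V.
Saturation requires V_DS ≥ V_GS − V_t = 2.92 V; 4.71 ≥ 2.92 ✓.

I_D ≈ 7.7 mA, V_DS ≈ 4.7 V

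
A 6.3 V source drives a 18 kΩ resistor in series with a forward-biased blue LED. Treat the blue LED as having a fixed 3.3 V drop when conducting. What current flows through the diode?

I ≈ 0.17 mA

KVL around the loop: 6.3 = V_D + I·R = 3.3 + I × 18 kΩ.
So I = (6.3 − 3.3) / 18 kΩ = 3 / 18 = 0.167 mA.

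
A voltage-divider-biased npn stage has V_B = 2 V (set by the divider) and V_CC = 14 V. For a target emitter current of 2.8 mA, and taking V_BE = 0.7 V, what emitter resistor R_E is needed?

V_E = V_B − V_BE = 2 − 0.7 = 1.3 V.
R_E = V_E / I_E = 1.3 / 2.8 = 0.464 kΩ.

R_E ≈ 0.46 kΩ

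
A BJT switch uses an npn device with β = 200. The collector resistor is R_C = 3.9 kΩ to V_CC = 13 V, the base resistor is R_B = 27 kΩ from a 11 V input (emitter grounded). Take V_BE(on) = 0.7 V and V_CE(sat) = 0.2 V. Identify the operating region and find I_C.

Assume active: I_B = (11 − 0.7)/27 = 0.381 mA, giving I_C = β·I_B = 76.3 mA.
But then V_CE = 13 − 76.3×3.9 = -285 V < V_CE(sat) = 0.2 V — impossible in the active region.
So the transistor is saturated. With V_CE = 0.2 V, I_C = (V_CC − 0.2)/R_C = 12.8/3.9 = 3.28 mA.
Check: β·I_B = 76.3 mA > I_C = 3.28 mA, confirming saturation.

saturation; I_C ≈ 3.3 mA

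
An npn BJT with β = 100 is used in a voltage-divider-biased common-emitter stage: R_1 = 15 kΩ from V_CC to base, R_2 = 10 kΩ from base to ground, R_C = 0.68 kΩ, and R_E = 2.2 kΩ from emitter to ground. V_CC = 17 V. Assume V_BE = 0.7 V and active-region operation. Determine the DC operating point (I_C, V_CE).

I_C ≈ 2.7 mA, V_CE ≈ 9.2 V

Thevenize the base divider: V_Th = V_CC·R_2/(R_1+R_2) = 17×10/25 = 6.8 V, R_Th = R_1‖R_2 = 6 kΩ.
Base-emitter loop: V_Th = I_B·R_Th + V_BE + (β+1)I_B·R_E, so I_B = (6.8 − 0.7) / (6 + 101×2.2) = 0.0267 mA.
I_C = β·I_B = 100×0.0267 = 2.67 mA, and I_E = (β+1)I_B = 2.7 mA.
V_CE = V_CC − I_C·R_C − I_E·R_E = 17 − 2.67×0.68 − 2.7×2.2 = 9.24 V.
V_CE = 9.24 V > 0.2 V confirms active-region operation.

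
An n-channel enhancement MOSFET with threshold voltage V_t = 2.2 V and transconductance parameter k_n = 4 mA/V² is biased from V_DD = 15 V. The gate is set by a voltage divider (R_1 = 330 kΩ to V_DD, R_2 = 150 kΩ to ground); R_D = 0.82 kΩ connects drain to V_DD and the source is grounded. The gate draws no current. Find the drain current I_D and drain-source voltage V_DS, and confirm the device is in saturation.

V_G = V_DD·R_2/(R_1+R_2) = 15×150/480 = 4.69 V. With the source grounded, V_GS = V_G = 4.69 V.
Assume saturation: I_D = (k_n/2)(V_GS − V_t)² = (4/2)×(4.69 − 2.2)² = 2×2.49² = 12.4 mA.
V_DS = V_DD − I_D·R_D = 15 − 12.4×0.82 = 4.85 V.
Saturation requires V_DS ≥ V_GS − V_t = 2.49 V; 4.85 ≥ 2.49 ✓.

I_D ≈ 12 mA, V_DS ≈ 4.9 V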